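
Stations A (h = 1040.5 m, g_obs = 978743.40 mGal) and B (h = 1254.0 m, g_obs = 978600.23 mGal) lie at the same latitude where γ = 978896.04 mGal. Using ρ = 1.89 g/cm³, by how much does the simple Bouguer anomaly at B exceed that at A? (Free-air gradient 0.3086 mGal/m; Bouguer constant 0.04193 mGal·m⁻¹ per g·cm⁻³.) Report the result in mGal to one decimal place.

-94.2

Δg_SB(A) = 978743.40 − 978896.04 + 0.3086×1040.5 − 0.04193×1.89×1040.5 = 86.00 mGal
Δg_SB(B) = 978600.23 − 978896.04 + 0.3086×1254.0 − 0.04193×1.89×1254.0 = -8.20 mGal
Difference = -8.20 − (86.00) = -94.20 mGal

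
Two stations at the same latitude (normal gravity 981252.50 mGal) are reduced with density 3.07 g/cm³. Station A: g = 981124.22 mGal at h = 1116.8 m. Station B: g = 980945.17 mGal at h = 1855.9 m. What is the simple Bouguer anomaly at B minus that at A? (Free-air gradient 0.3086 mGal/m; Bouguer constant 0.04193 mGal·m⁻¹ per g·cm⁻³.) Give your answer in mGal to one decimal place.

Δg_SB(A) = 981124.22 − 981252.50 + 0.3086×1116.8 − 0.04193×3.07×1116.8 = 72.60 mGal
Δg_SB(B) = 980945.17 − 981252.50 + 0.3086×1855.9 − 0.04193×3.07×1855.9 = 26.50 mGal
Difference = 26.50 − (72.60) = -46.10 mGal

-46.1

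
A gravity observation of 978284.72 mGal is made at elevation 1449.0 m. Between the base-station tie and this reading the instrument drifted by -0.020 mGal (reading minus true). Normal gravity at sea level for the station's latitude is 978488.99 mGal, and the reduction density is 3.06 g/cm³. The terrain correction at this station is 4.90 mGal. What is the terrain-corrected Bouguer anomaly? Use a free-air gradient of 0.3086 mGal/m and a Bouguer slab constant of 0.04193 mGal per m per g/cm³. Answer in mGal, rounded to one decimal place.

61.9

Drift-corrected reading = 978284.72 − (-0.020) = 978284.740 mGal
Free-air correction = 0.3086 × 1449.0 = 447.16 mGal
Free-air anomaly = 978284.740 − 978488.99 + (447.16) = 242.910 mGal
Bouguer slab correction = 0.04193 × 3.06 × 1449.0 = 185.92 mGal
Simple Bouguer anomaly = 242.910 − (185.92) = 56.990 mGal
Complete Bouguer anomaly = 56.990 + 4.90 = 61.890 mGal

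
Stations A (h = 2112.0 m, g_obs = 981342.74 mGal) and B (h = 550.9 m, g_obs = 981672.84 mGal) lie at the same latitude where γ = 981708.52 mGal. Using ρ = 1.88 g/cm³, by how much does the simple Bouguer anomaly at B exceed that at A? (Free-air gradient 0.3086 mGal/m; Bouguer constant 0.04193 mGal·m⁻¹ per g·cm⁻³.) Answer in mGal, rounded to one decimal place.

-28.6

Δg_SB(A) = 981342.74 − 981708.52 + 0.3086×2112.0 − 0.04193×1.88×2112.0 = 119.50 mGal
Δg_SB(B) = 981672.84 − 981708.52 + 0.3086×550.9 − 0.04193×1.88×550.9 = 90.90 mGal
Difference = 90.90 − (119.50) = -28.60 mGal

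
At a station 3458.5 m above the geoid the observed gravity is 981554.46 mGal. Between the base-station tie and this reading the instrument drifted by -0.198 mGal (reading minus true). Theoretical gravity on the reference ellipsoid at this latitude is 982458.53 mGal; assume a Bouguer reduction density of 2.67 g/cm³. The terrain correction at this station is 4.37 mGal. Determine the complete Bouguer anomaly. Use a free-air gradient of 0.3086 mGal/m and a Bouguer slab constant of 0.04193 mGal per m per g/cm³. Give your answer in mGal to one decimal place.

-219.4

Drift-corrected reading = 981554.46 − (-0.198) = 981554.658 mGal
Free-air correction = 0.3086 × 3458.5 = 1067.29 mGal
Free-air anomaly = 981554.658 − 982458.53 + (1067.29) = 163.418 mGal
Bouguer slab correction = 0.04193 × 2.67 × 3458.5 = 387.19 mGal
Simple Bouguer anomaly = 163.418 − (387.19) = -223.772 mGal
Complete Bouguer anomaly = -223.772 + 4.37 = -219.402 mGal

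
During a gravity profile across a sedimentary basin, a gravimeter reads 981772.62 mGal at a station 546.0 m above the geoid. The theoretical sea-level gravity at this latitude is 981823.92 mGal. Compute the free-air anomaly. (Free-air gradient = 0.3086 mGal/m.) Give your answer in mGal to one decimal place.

Free-air correction = 0.3086 × 546.0 = 168.50 mGal
Free-air anomaly = 981772.62 − 981823.92 + (168.50) = 117.20 mGal

117.2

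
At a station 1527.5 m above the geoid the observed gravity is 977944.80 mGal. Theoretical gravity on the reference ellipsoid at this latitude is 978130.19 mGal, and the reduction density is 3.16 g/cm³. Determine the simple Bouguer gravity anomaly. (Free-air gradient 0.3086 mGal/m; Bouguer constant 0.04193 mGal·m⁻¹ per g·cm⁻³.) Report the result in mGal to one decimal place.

83.6

Free-air correction = 0.3086 × 1527.5 = 471.39 mGal
Free-air anomaly = 977944.80 − 978130.19 + (471.39) = 286.00 mGal
Bouguer slab correction = 0.04193 × 3.16 × 1527.5 = 202.39 mGal
Simple Bouguer anomaly = 286.00 − (202.39) = 83.61 mGal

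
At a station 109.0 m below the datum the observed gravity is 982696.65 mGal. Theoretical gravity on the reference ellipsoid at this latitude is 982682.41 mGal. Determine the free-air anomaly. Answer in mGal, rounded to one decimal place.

Free-air correction = 0.3086 × -109.0 = -33.64 mGal
Free-air anomaly = 982696.65 − 982682.41 + (-33.64) = -19.40 mGal

-19.4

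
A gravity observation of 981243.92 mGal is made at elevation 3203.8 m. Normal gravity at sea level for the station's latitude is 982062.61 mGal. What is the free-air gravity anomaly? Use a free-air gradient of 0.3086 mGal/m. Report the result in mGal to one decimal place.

Free-air correction = 0.3086 × 3203.8 = 988.69 mGal
Free-air anomaly = 981243.92 − 982062.61 + (988.69) = 170.00 mGal

170.0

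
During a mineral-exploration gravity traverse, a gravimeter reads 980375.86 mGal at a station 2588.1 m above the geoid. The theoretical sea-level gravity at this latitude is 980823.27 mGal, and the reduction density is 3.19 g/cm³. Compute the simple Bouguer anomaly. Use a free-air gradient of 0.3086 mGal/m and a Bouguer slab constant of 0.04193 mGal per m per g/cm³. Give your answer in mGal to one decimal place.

5.1

Free-air correction = 0.3086 × 2588.1 = 798.69 mGal
Free-air anomaly = 980375.86 − 980823.27 + (798.69) = 351.28 mGal
Bouguer slab correction = 0.04193 × 3.19 × 2588.1 = 346.18 mGal
Simple Bouguer anomaly = 351.28 − (346.18) = 5.10 mGal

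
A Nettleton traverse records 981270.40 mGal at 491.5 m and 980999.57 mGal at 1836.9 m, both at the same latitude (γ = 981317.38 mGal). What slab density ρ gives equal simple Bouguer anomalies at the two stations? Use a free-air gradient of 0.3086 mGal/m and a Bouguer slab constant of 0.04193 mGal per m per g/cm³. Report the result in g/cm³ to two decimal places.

Δg_obs = 980999.57 − 981270.40 = -270.83 mGal over Δh = 1836.9 − 491.5 = 1345.4 m
Equal Bouguer anomalies ⇒ Δg_obs + (0.3086 − 0.04193ρ)·Δh = 0
0.3086 − 0.04193ρ = −Δg_obs/Δh = 0.20130
ρ = (0.3086 − 0.20130) / 0.04193 = 2.56 g/cm³

2.56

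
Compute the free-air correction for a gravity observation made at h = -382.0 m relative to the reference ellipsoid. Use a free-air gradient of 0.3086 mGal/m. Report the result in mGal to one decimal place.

-117.9

Free-air correction = 0.3086 × -382.0 = -117.9 mGal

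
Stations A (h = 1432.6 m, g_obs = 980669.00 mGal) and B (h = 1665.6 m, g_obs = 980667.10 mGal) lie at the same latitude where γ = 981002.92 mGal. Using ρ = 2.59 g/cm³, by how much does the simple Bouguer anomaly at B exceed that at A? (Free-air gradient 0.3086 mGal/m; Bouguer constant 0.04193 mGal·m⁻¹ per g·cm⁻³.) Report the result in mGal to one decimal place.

Δg_SB(A) = 980669.00 − 981002.92 + 0.3086×1432.6 − 0.04193×2.59×1432.6 = -47.40 mGal
Δg_SB(B) = 980667.10 − 981002.92 + 0.3086×1665.6 − 0.04193×2.59×1665.6 = -2.70 mGal
Difference = -2.70 − (-47.40) = 44.70 mGal

44.7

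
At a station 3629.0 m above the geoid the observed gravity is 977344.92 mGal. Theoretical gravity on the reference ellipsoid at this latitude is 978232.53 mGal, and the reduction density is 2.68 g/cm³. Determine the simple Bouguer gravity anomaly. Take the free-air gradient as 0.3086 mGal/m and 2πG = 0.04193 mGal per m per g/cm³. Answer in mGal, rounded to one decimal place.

Free-air correction = 0.3086 × 3629.0 = 1119.91 mGal
Free-air anomaly = 977344.92 − 978232.53 + (1119.91) = 232.30 mGal
Bouguer slab correction = 0.04193 × 2.68 × 3629.0 = 407.80 mGal
Simple Bouguer anomaly = 232.30 − (407.80) = -175.50 mGal

-175.5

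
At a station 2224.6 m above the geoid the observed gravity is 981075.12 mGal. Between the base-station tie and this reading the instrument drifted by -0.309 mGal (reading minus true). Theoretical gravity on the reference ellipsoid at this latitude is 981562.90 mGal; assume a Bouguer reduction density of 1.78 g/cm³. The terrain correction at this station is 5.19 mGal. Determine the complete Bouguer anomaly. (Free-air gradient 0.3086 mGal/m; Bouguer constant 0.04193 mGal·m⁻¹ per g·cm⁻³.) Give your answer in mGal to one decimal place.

38.2

Drift-corrected reading = 981075.12 − (-0.309) = 981075.429 mGal
Free-air correction = 0.3086 × 2224.6 = 686.51 mGal
Free-air anomaly = 981075.429 − 981562.90 + (686.51) = 199.039 mGal
Bouguer slab correction = 0.04193 × 1.78 × 2224.6 = 166.03 mGal
Simple Bouguer anomaly = 199.039 − (166.03) = 33.009 mGal
Complete Bouguer anomaly = 33.009 + 5.19 = 38.199 mGal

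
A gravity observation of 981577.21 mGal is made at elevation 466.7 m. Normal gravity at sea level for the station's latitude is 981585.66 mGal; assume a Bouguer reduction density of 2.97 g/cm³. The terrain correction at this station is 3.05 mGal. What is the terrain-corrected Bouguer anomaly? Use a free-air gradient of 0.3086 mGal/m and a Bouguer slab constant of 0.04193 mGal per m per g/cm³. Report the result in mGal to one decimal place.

80.5

Free-air correction = 0.3086 × 466.7 = 144.02 mGal
Free-air anomaly = 981577.21 − 981585.66 + (144.02) = 135.57 mGal
Bouguer slab correction = 0.04193 × 2.97 × 466.7 = 58.12 mGal
Simple Bouguer anomaly = 135.57 − (58.12) = 77.45 mGal
Complete Bouguer anomaly = 77.45 + 3.05 = 80.50 mGal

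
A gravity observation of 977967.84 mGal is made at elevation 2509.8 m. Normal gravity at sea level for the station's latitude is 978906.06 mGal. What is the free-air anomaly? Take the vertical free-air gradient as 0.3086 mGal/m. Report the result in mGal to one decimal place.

-163.7

Free-air correction = 0.3086 × 2509.8 = 774.52 mGal
Free-air anomaly = 977967.84 − 978906.06 + (774.52) = -163.70 mGal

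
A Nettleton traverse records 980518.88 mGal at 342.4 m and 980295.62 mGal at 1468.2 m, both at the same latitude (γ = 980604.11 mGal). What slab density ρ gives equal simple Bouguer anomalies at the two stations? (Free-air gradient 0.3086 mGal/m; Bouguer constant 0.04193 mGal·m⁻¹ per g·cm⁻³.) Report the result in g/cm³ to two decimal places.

Δg_obs = 980295.62 − 980518.88 = -223.26 mGal over Δh = 1468.2 − 342.4 = 1125.8 m
Equal Bouguer anomalies ⇒ Δg_obs + (0.3086 − 0.04193ρ)·Δh = 0
0.3086 − 0.04193ρ = −Δg_obs/Δh = 0.19831
ρ = (0.3086 − 0.19831) / 0.04193 = 2.63 g/cm³

2.63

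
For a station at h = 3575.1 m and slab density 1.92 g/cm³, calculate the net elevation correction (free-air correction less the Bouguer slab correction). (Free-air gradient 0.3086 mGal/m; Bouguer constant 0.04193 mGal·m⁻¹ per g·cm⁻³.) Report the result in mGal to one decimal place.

Combined gradient = 0.3086 − 0.04193 × 1.92 = 0.2280944 mGal/m
Combined elevation correction = 0.2280944 × 3575.1 = 815.5 mGal

815.5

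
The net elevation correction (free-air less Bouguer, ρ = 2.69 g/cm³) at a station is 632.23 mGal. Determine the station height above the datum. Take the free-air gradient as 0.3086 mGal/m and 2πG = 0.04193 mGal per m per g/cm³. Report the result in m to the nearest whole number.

3229

Combined gradient = 0.3086 − 0.04193 × 2.69 = 0.1958083 mGal/m
h = 632.23 / 0.1958083 = 3228.82 m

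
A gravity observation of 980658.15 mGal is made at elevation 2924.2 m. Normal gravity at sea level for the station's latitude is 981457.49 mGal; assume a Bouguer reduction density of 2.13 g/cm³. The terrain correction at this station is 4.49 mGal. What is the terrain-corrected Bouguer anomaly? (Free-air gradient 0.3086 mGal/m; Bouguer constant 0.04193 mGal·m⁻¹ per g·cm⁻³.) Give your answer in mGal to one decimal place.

-153.6

Free-air correction = 0.3086 × 2924.2 = 902.41 mGal
Free-air anomaly = 980658.15 − 981457.49 + (902.41) = 103.07 mGal
Bouguer slab correction = 0.04193 × 2.13 × 2924.2 = 261.16 mGal
Simple Bouguer anomaly = 103.07 − (261.16) = -158.09 mGal
Complete Bouguer anomaly = -158.09 + 4.49 = -153.60 mGal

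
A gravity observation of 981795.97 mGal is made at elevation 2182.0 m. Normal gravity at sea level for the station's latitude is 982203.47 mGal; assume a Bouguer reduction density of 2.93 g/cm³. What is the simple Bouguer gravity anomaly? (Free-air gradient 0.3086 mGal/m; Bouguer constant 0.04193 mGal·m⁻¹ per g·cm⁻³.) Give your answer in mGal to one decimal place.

-2.2

Free-air correction = 0.3086 × 2182.0 = 673.37 mGal
Free-air anomaly = 981795.97 − 982203.47 + (673.37) = 265.87 mGal
Bouguer slab correction = 0.04193 × 2.93 × 2182.0 = 268.07 mGal
Simple Bouguer anomaly = 265.87 − (268.07) = -2.20 mGal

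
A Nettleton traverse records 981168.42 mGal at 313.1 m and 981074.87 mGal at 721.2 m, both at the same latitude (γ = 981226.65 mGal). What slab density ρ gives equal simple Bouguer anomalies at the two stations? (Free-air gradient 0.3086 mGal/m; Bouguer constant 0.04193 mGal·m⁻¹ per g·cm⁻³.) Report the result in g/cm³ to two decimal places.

Δg_obs = 981074.87 − 981168.42 = -93.55 mGal over Δh = 721.2 − 313.1 = 408.1 m
Equal Bouguer anomalies ⇒ Δg_obs + (0.3086 − 0.04193ρ)·Δh = 0
0.3086 − 0.04193ρ = −Δg_obs/Δh = 0.22923
ρ = (0.3086 − 0.22923) / 0.04193 = 1.89 g/cm³

1.89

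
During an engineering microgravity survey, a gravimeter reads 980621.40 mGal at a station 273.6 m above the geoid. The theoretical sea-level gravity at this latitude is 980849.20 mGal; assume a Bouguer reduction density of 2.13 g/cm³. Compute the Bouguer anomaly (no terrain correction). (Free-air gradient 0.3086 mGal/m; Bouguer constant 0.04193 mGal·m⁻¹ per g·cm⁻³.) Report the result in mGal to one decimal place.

Free-air correction = 0.3086 × 273.6 = 84.43 mGal
Free-air anomaly = 980621.40 − 980849.20 + (84.43) = -143.37 mGal
Bouguer slab correction = 0.04193 × 2.13 × 273.6 = 24.44 mGal
Simple Bouguer anomaly = -143.37 − (24.44) = -167.81 mGal

-167.8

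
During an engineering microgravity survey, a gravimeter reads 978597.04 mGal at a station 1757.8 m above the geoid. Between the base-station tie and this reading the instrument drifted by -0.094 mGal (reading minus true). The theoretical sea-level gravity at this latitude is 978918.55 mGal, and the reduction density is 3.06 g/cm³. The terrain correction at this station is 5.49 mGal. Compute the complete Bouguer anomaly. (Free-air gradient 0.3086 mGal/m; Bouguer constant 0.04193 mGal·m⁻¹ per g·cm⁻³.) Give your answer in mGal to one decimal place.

Drift-corrected reading = 978597.04 − (-0.094) = 978597.134 mGal
Free-air correction = 0.3086 × 1757.8 = 542.46 mGal
Free-air anomaly = 978597.134 − 978918.55 + (542.46) = 221.044 mGal
Bouguer slab correction = 0.04193 × 3.06 × 1757.8 = 225.54 mGal
Simple Bouguer anomaly = 221.044 − (225.54) = -4.496 mGal
Complete Bouguer anomaly = -4.496 + 5.49 = 0.994 mGal

1.0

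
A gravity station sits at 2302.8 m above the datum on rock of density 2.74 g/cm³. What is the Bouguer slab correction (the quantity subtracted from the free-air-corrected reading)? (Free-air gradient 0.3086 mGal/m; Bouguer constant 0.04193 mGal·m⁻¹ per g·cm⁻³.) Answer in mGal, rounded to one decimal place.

Bouguer slab correction = 0.04193 × 2.74 × 2302.8 = 264.6 mGal

264.6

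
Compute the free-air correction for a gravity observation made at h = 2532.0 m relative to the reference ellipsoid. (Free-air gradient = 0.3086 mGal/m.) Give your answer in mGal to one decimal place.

781.4

Free-air correction = 0.3086 × 2532.0 = 781.4 mGal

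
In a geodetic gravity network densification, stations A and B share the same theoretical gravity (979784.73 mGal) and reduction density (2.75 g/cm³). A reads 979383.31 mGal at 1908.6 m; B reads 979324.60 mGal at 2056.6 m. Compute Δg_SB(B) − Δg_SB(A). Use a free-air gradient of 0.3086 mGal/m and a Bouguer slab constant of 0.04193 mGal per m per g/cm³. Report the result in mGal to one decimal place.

Δg_SB(A) = 979383.31 − 979784.73 + 0.3086×1908.6 − 0.04193×2.75×1908.6 = -32.50 mGal
Δg_SB(B) = 979324.60 − 979784.73 + 0.3086×2056.6 − 0.04193×2.75×2056.6 = -62.60 mGal
Difference = -62.60 − (-32.50) = -30.10 mGal

-30.1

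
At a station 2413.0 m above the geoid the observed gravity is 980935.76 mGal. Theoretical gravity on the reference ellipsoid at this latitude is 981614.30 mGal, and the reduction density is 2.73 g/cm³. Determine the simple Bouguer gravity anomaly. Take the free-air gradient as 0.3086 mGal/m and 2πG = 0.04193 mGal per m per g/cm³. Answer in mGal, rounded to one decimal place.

-210.1

Free-air correction = 0.3086 × 2413.0 = 744.65 mGal
Free-air anomaly = 980935.76 − 981614.30 + (744.65) = 66.11 mGal
Bouguer slab correction = 0.04193 × 2.73 × 2413.0 = 276.21 mGal
Simple Bouguer anomaly = 66.11 − (276.21) = -210.10 mGal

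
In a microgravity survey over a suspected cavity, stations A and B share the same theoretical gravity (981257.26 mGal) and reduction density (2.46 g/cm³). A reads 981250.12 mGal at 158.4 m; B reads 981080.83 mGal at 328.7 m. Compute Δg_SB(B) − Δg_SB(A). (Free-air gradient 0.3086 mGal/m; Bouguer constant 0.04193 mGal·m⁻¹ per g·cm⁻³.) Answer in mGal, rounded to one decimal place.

-134.3

Δg_SB(A) = 981250.12 − 981257.26 + 0.3086×158.4 − 0.04193×2.46×158.4 = 25.40 mGal
Δg_SB(B) = 981080.83 − 981257.26 + 0.3086×328.7 − 0.04193×2.46×328.7 = -108.90 mGal
Difference = -108.90 − (25.40) = -134.30 mGal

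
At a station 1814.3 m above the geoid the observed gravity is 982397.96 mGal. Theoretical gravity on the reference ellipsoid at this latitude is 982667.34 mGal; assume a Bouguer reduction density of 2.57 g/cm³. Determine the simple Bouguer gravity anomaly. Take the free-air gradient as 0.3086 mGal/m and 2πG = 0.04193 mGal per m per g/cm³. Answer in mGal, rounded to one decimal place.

95.0

Free-air correction = 0.3086 × 1814.3 = 559.89 mGal
Free-air anomaly = 982397.96 − 982667.34 + (559.89) = 290.51 mGal
Bouguer slab correction = 0.04193 × 2.57 × 1814.3 = 195.51 mGal
Simple Bouguer anomaly = 290.51 − (195.51) = 95.00 mGal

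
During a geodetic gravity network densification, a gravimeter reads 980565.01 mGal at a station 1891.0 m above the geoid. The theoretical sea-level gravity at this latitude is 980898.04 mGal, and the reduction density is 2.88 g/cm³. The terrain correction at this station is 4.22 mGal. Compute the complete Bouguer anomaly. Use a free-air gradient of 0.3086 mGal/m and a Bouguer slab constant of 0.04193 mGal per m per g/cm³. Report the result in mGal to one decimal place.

Free-air correction = 0.3086 × 1891.0 = 583.56 mGal
Free-air anomaly = 980565.01 − 980898.04 + (583.56) = 250.53 mGal
Bouguer slab correction = 0.04193 × 2.88 × 1891.0 = 228.35 mGal
Simple Bouguer anomaly = 250.53 − (228.35) = 22.18 mGal
Complete Bouguer anomaly = 22.18 + 4.22 = 26.40 mGal

26.4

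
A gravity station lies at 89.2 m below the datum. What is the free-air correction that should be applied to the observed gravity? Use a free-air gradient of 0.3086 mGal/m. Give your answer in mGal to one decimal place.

Free-air correction = 0.3086 × -89.2 = -27.5 mGal

-27.5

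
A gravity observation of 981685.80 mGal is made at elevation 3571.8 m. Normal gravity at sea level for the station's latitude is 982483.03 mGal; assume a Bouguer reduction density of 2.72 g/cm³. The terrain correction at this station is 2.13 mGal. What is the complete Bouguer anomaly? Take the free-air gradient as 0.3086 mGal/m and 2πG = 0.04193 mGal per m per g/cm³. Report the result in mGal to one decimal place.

Free-air correction = 0.3086 × 3571.8 = 1102.26 mGal
Free-air anomaly = 981685.80 − 982483.03 + (1102.26) = 305.03 mGal
Bouguer slab correction = 0.04193 × 2.72 × 3571.8 = 407.36 mGal
Simple Bouguer anomaly = 305.03 − (407.36) = -102.33 mGal
Complete Bouguer anomaly = -102.33 + 2.13 = -100.20 mGal

-100.2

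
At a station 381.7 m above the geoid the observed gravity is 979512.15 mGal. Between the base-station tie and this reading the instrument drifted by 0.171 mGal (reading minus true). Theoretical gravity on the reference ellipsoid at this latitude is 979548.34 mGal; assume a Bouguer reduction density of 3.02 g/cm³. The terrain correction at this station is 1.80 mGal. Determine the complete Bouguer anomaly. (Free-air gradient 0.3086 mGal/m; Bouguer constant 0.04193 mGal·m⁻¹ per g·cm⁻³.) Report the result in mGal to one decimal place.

Drift-corrected reading = 979512.15 − (0.171) = 979511.979 mGal
Free-air correction = 0.3086 × 381.7 = 117.79 mGal
Free-air anomaly = 979511.979 − 979548.34 + (117.79) = 81.429 mGal
Bouguer slab correction = 0.04193 × 3.02 × 381.7 = 48.33 mGal
Simple Bouguer anomaly = 81.429 − (48.33) = 33.099 mGal
Complete Bouguer anomaly = 33.099 + 1.80 = 34.899 mGal

34.9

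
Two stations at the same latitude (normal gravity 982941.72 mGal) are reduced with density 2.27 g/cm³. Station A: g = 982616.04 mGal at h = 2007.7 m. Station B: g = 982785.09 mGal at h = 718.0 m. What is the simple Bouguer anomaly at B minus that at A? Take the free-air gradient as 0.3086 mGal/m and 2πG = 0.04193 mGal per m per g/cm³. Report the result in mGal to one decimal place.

-106.2

Δg_SB(A) = 982616.04 − 982941.72 + 0.3086×2007.7 − 0.04193×2.27×2007.7 = 102.80 mGal
Δg_SB(B) = 982785.09 − 982941.72 + 0.3086×718.0 − 0.04193×2.27×718.0 = -3.40 mGal
Difference = -3.40 − (102.80) = -106.20 mGal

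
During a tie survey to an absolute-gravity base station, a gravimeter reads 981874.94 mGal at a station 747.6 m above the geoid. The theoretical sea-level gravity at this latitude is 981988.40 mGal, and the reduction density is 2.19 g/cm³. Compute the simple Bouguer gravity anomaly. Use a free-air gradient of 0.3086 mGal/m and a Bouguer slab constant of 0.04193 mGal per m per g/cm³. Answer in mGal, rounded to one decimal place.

Free-air correction = 0.3086 × 747.6 = 230.71 mGal
Free-air anomaly = 981874.94 − 981988.40 + (230.71) = 117.25 mGal
Bouguer slab correction = 0.04193 × 2.19 × 747.6 = 68.65 mGal
Simple Bouguer anomaly = 117.25 − (68.65) = 48.60 mGal

48.6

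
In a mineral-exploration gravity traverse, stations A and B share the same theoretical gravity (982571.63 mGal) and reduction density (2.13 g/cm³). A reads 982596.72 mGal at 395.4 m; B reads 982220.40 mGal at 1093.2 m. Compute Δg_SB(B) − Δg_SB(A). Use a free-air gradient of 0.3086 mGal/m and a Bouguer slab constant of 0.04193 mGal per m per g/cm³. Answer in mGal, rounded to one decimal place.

-223.3

Δg_SB(A) = 982596.72 − 982571.63 + 0.3086×395.4 − 0.04193×2.13×395.4 = 111.80 mGal
Δg_SB(B) = 982220.40 − 982571.63 + 0.3086×1093.2 − 0.04193×2.13×1093.2 = -111.50 mGal
Difference = -111.50 − (111.80) = -223.30 mGal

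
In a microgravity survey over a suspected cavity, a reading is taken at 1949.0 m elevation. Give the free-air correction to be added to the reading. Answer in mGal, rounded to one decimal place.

Free-air correction = 0.3086 × 1949.0 = 601.5 mGal

601.5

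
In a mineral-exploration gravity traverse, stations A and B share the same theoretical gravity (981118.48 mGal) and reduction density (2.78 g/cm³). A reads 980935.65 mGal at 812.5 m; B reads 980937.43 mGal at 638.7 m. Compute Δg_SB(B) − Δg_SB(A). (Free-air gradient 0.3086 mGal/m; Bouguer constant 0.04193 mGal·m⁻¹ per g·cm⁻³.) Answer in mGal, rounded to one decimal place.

Δg_SB(A) = 980935.65 − 981118.48 + 0.3086×812.5 − 0.04193×2.78×812.5 = -26.80 mGal
Δg_SB(B) = 980937.43 − 981118.48 + 0.3086×638.7 − 0.04193×2.78×638.7 = -58.40 mGal
Difference = -58.40 − (-26.80) = -31.60 mGal

-31.6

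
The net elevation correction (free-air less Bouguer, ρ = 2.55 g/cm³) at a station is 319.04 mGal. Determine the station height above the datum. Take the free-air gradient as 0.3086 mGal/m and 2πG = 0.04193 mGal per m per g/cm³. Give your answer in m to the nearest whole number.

Combined gradient = 0.3086 − 0.04193 × 2.55 = 0.2016785 mGal/m
h = 319.04 / 0.2016785 = 1581.92 m

1582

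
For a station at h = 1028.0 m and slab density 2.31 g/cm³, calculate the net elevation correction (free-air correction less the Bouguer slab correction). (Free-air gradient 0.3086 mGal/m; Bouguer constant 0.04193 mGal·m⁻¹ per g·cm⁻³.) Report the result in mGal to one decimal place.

Combined gradient = 0.3086 − 0.04193 × 2.31 = 0.2117417 mGal/m
Combined elevation correction = 0.2117417 × 1028.0 = 217.7 mGal

217.7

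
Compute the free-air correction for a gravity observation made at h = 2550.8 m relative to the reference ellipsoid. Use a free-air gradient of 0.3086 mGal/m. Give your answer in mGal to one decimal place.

Free-air correction = 0.3086 × 2550.8 = 787.2 mGal

787.2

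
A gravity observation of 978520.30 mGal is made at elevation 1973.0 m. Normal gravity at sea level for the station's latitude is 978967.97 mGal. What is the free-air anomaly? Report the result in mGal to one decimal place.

161.2

Free-air correction = 0.3086 × 1973.0 = 608.87 mGal
Free-air anomaly = 978520.30 − 978967.97 + (608.87) = 161.20 mGal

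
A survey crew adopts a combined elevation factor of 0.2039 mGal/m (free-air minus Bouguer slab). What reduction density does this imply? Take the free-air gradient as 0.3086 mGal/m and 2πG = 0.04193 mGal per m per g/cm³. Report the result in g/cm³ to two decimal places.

2.50

0.2039 = 0.3086 − 0.04193 × ρ
ρ = (0.3086 − 0.2039) / 0.04193 = 2.50 g/cm³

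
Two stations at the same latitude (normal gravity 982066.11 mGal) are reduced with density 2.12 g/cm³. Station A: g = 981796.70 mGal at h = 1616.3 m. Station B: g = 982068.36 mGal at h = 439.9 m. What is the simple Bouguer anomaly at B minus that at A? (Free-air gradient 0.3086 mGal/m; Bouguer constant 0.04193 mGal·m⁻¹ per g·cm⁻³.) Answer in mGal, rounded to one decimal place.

13.2

Δg_SB(A) = 981796.70 − 982066.11 + 0.3086×1616.3 − 0.04193×2.12×1616.3 = 85.70 mGal
Δg_SB(B) = 982068.36 − 982066.11 + 0.3086×439.9 − 0.04193×2.12×439.9 = 98.90 mGal
Difference = 98.90 − (85.70) = 13.20 mGal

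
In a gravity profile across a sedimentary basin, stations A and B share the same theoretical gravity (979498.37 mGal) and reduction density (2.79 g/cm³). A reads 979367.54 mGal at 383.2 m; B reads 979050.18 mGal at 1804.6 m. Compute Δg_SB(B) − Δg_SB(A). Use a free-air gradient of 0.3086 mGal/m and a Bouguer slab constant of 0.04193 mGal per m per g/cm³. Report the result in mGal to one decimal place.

Δg_SB(A) = 979367.54 − 979498.37 + 0.3086×383.2 − 0.04193×2.79×383.2 = -57.40 mGal
Δg_SB(B) = 979050.18 − 979498.37 + 0.3086×1804.6 − 0.04193×2.79×1804.6 = -102.40 mGal
Difference = -102.40 − (-57.40) = -45.00 mGal

-45.0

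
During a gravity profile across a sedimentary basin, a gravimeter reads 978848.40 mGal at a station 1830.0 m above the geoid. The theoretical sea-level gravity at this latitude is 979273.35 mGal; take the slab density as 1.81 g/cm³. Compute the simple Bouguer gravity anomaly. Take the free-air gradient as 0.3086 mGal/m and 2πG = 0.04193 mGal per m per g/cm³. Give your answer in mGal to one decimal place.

Free-air correction = 0.3086 × 1830.0 = 564.74 mGal
Free-air anomaly = 978848.40 − 979273.35 + (564.74) = 139.79 mGal
Bouguer slab correction = 0.04193 × 1.81 × 1830.0 = 138.88 mGal
Simple Bouguer anomaly = 139.79 − (138.88) = 0.91 mGal

0.9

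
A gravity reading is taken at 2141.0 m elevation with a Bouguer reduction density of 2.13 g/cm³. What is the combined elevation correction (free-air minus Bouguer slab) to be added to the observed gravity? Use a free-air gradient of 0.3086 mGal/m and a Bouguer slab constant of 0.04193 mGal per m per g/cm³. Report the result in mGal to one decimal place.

469.5

Combined gradient = 0.3086 − 0.04193 × 2.13 = 0.2192891 mGal/m
Combined elevation correction = 0.2192891 × 2141.0 = 469.5 mGal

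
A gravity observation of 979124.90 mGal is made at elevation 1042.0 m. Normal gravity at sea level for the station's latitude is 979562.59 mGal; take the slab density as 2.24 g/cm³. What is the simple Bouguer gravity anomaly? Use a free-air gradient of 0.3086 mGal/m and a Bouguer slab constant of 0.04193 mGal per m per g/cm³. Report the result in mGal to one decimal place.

-214.0

Free-air correction = 0.3086 × 1042.0 = 321.56 mGal
Free-air anomaly = 979124.90 − 979562.59 + (321.56) = -116.13 mGal
Bouguer slab correction = 0.04193 × 2.24 × 1042.0 = 97.87 mGal
Simple Bouguer anomaly = -116.13 − (97.87) = -214.00 mGal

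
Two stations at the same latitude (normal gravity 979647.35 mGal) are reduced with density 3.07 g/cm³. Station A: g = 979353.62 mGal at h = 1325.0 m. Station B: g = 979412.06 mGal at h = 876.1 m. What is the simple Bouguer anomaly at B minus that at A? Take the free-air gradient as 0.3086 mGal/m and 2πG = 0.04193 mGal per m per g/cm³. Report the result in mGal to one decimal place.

Δg_SB(A) = 979353.62 − 979647.35 + 0.3086×1325.0 − 0.04193×3.07×1325.0 = -55.40 mGal
Δg_SB(B) = 979412.06 − 979647.35 + 0.3086×876.1 − 0.04193×3.07×876.1 = -77.70 mGal
Difference = -77.70 − (-55.40) = -22.30 mGal

-22.3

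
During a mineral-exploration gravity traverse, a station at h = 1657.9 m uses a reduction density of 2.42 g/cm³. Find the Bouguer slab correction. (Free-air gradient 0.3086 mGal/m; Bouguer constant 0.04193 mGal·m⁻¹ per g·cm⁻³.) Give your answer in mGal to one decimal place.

168.2

Bouguer slab correction = 0.04193 × 2.42 × 1657.9 = 168.2 mGal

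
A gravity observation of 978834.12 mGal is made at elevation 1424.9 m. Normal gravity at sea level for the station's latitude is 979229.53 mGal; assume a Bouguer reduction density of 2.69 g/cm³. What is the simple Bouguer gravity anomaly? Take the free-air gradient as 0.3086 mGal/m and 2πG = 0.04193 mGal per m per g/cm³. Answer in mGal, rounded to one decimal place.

Free-air correction = 0.3086 × 1424.9 = 439.72 mGal
Free-air anomaly = 978834.12 − 979229.53 + (439.72) = 44.31 mGal
Bouguer slab correction = 0.04193 × 2.69 × 1424.9 = 160.72 mGal
Simple Bouguer anomaly = 44.31 − (160.72) = -116.41 mGal

-116.4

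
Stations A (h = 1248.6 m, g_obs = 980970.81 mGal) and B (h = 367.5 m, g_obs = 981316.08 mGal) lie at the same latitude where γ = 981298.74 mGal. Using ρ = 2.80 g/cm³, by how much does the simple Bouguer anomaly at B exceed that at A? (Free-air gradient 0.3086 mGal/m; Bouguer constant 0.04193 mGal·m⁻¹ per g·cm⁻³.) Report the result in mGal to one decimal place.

Δg_SB(A) = 980970.81 − 981298.74 + 0.3086×1248.6 − 0.04193×2.80×1248.6 = -89.20 mGal
Δg_SB(B) = 981316.08 − 981298.74 + 0.3086×367.5 − 0.04193×2.80×367.5 = 87.60 mGal
Difference = 87.60 − (-89.20) = 176.80 mGal

176.8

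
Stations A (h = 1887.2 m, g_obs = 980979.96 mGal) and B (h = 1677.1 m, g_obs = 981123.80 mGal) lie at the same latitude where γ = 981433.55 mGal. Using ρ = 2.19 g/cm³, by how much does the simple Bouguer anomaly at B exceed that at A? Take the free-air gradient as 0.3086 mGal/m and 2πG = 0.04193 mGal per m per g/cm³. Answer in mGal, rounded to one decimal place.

Δg_SB(A) = 980979.96 − 981433.55 + 0.3086×1887.2 − 0.04193×2.19×1887.2 = -44.50 mGal
Δg_SB(B) = 981123.80 − 981433.55 + 0.3086×1677.1 − 0.04193×2.19×1677.1 = 53.80 mGal
Difference = 53.80 − (-44.50) = 98.30 mGal

98.3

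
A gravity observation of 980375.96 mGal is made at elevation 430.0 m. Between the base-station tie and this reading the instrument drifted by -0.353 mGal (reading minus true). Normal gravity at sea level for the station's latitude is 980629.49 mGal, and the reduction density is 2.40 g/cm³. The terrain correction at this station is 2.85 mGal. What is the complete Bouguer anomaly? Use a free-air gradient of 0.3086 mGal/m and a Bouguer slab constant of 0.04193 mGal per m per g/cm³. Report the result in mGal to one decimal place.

Drift-corrected reading = 980375.96 − (-0.353) = 980376.313 mGal
Free-air correction = 0.3086 × 430.0 = 132.70 mGal
Free-air anomaly = 980376.313 − 980629.49 + (132.70) = -120.477 mGal
Bouguer slab correction = 0.04193 × 2.40 × 430.0 = 43.27 mGal
Simple Bouguer anomaly = -120.477 − (43.27) = -163.747 mGal
Complete Bouguer anomaly = -163.747 + 2.85 = -160.897 mGal

-160.9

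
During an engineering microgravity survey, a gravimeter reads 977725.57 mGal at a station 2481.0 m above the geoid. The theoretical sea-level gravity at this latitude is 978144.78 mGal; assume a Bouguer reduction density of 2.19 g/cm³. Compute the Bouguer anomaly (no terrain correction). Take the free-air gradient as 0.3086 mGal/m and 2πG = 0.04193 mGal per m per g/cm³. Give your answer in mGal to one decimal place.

Free-air correction = 0.3086 × 2481.0 = 765.64 mGal
Free-air anomaly = 977725.57 − 978144.78 + (765.64) = 346.43 mGal
Bouguer slab correction = 0.04193 × 2.19 × 2481.0 = 227.82 mGal
Simple Bouguer anomaly = 346.43 − (227.82) = 118.61 mGal

118.6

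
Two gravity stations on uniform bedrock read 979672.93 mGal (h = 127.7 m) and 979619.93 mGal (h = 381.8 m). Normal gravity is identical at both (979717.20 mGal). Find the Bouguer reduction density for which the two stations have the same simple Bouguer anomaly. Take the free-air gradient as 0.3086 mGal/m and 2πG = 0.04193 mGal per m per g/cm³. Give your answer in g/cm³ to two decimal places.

Δg_obs = 979619.93 − 979672.93 = -53.00 mGal over Δh = 381.8 − 127.7 = 254.1 m
Equal Bouguer anomalies ⇒ Δg_obs + (0.3086 − 0.04193ρ)·Δh = 0
0.3086 − 0.04193ρ = −Δg_obs/Δh = 0.20858
ρ = (0.3086 − 0.20858) / 0.04193 = 2.39 g/cm³

2.39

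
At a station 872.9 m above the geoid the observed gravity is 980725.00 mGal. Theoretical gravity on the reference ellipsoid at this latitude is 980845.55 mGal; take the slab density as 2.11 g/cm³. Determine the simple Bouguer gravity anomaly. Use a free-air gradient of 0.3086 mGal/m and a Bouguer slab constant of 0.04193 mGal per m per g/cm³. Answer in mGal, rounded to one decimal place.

71.6

Free-air correction = 0.3086 × 872.9 = 269.38 mGal
Free-air anomaly = 980725.00 − 980845.55 + (269.38) = 148.83 mGal
Bouguer slab correction = 0.04193 × 2.11 × 872.9 = 77.23 mGal
Simple Bouguer anomaly = 148.83 − (77.23) = 71.60 mGal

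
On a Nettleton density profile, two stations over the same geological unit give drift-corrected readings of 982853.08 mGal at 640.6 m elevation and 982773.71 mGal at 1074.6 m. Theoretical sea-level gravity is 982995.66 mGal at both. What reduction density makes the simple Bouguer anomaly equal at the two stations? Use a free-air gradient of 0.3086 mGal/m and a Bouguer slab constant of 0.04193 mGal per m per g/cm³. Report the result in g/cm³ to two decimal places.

Δg_obs = 982773.71 − 982853.08 = -79.37 mGal over Δh = 1074.6 − 640.6 = 434.0 m
Equal Bouguer anomalies ⇒ Δg_obs + (0.3086 − 0.04193ρ)·Δh = 0
0.3086 − 0.04193ρ = −Δg_obs/Δh = 0.18288
ρ = (0.3086 − 0.18288) / 0.04193 = 3.00 g/cm³

3.00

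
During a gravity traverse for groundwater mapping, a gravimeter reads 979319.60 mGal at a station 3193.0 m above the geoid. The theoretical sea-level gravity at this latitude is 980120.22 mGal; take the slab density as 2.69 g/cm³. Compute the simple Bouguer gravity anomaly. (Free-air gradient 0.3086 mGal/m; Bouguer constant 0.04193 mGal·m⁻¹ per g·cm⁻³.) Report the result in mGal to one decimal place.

-175.4

Free-air correction = 0.3086 × 3193.0 = 985.36 mGal
Free-air anomaly = 979319.60 − 980120.22 + (985.36) = 184.74 mGal
Bouguer slab correction = 0.04193 × 2.69 × 3193.0 = 360.14 mGal
Simple Bouguer anomaly = 184.74 − (360.14) = -175.40 mGal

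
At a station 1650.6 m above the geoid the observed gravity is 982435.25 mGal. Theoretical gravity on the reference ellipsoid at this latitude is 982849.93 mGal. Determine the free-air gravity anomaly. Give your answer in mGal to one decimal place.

94.7

Free-air correction = 0.3086 × 1650.6 = 509.38 mGal
Free-air anomaly = 982435.25 − 982849.93 + (509.38) = 94.70 mGal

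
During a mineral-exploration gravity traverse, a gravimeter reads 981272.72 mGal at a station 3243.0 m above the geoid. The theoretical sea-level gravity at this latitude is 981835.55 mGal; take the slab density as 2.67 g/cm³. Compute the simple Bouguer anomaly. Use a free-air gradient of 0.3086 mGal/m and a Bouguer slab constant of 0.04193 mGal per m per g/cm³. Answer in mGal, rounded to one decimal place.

74.9

Free-air correction = 0.3086 × 3243.0 = 1000.79 mGal
Free-air anomaly = 981272.72 − 981835.55 + (1000.79) = 437.96 mGal
Bouguer slab correction = 0.04193 × 2.67 × 3243.0 = 363.06 mGal
Simple Bouguer anomaly = 437.96 − (363.06) = 74.90 mGal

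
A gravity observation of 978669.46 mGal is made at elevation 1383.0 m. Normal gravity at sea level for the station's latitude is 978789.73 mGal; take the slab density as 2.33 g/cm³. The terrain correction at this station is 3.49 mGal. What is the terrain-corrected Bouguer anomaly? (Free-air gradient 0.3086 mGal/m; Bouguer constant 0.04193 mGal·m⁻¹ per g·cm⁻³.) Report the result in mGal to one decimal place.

174.9

Free-air correction = 0.3086 × 1383.0 = 426.79 mGal
Free-air anomaly = 978669.46 − 978789.73 + (426.79) = 306.52 mGal
Bouguer slab correction = 0.04193 × 2.33 × 1383.0 = 135.11 mGal
Simple Bouguer anomaly = 306.52 − (135.11) = 171.41 mGal
Complete Bouguer anomaly = 171.41 + 3.49 = 174.90 mGal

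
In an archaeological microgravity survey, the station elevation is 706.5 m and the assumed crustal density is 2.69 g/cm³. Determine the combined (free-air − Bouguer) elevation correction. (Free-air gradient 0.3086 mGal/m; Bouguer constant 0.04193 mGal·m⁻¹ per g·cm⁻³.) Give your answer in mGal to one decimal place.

Combined gradient = 0.3086 − 0.04193 × 2.69 = 0.1958083 mGal/m
Combined elevation correction = 0.1958083 × 706.5 = 138.3 mGal

138.3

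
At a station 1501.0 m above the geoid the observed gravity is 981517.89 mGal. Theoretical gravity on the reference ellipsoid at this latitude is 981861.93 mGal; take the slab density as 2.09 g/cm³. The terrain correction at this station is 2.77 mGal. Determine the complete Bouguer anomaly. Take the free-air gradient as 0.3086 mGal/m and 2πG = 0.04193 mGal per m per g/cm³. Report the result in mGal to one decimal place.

Free-air correction = 0.3086 × 1501.0 = 463.21 mGal
Free-air anomaly = 981517.89 − 981861.93 + (463.21) = 119.17 mGal
Bouguer slab correction = 0.04193 × 2.09 × 1501.0 = 131.54 mGal
Simple Bouguer anomaly = 119.17 − (131.54) = -12.37 mGal
Complete Bouguer anomaly = -12.37 + 2.77 = -9.60 mGal

-9.6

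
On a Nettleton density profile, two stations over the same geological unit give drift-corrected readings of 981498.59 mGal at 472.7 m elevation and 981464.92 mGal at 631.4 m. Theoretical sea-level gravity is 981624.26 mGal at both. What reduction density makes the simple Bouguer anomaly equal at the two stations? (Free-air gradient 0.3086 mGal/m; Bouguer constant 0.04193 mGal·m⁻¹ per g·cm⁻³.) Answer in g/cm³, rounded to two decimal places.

Δg_obs = 981464.92 − 981498.59 = -33.67 mGal over Δh = 631.4 − 472.7 = 158.7 m
Equal Bouguer anomalies ⇒ Δg_obs + (0.3086 − 0.04193ρ)·Δh = 0
0.3086 − 0.04193ρ = −Δg_obs/Δh = 0.21216
ρ = (0.3086 − 0.21216) / 0.04193 = 2.30 g/cm³

2.30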